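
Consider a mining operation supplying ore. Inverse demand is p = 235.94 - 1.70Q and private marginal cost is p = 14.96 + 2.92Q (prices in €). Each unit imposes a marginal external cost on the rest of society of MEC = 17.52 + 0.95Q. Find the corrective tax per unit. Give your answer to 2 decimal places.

Social marginal cost = private MC + MEC = 32.48 + 3.87Q.
Set SMC = demand: 32.48 + 3.87Q = 235.94 - 1.70Q → Q* = 36.5278.
The Pigouvian tax equals MEC at Q*: 17.52 + 0.95×36.5278 = 52.2214.

tax = €52.22 per unit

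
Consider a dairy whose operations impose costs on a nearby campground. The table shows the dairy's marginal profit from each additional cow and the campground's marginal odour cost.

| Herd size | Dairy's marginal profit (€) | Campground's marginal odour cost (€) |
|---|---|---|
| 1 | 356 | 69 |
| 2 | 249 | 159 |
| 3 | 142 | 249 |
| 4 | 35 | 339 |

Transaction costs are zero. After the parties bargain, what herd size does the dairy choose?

Bargaining reaches the level where marginal profit last exceeds marginal odour cost.
That holds through level 2 (249 ≥ 159) but not at 3 (142 < 249).

2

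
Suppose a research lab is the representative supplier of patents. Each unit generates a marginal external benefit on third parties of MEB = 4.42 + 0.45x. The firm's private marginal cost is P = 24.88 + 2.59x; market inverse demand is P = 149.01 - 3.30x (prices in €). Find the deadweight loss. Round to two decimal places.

DWL = €17.77

Market equilibrium (private): 24.88 + 2.59x = 149.01 - 3.30x → x_m = 21.0747.
Social marginal cost = private MC − MEB = 20.46 + 2.14x.
Set SMC = demand: 20.46 + 2.14x = 149.01 - 3.30x → x* = 23.6305.
Height of the DWL triangle at x_m is demand(x_m) − SMC(x_m) = MEB(x_m) = 13.9036.
DWL = ½ × 2.5558 × 13.9036 = 17.7674.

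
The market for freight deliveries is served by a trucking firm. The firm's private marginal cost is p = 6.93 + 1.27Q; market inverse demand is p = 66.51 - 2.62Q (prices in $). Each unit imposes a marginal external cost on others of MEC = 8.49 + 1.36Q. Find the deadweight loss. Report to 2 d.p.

DWL = $81.87

Market equilibrium (private): 6.93 + 1.27Q = 66.51 - 2.62Q → Q_m = 15.3162.
Social marginal cost = private MC + MEC = 15.42 + 2.63Q.
Set SMC = demand: 15.42 + 2.63Q = 66.51 - 2.62Q → Q* = 9.7314.
The welfare-loss triangle has base |Q_m − Q*| and height MEC(Q_m) (the vertical gap between SMC and demand is zero at Q* and MEC at Q_m).
DWL = ½ × 5.5848 × 29.3200 = 81.8732.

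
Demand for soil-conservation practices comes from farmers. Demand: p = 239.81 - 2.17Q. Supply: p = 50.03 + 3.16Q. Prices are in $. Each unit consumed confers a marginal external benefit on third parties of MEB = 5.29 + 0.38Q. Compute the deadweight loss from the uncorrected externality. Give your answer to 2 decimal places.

Market equilibrium (private): 50.03 + 3.16Q = 239.81 - 2.17Q → Q_m = 35.6060.
Social marginal benefit = demand + MEB = 245.10 - 1.79Q.
Set SMB = MC: 245.10 - 1.79Q = 50.03 + 3.16Q → Q* = 39.4081.
Between Q* and Q_m the wedge SMB − MC runs linearly from 0 to MEB(Q_m), so the loss is a triangle.
DWL = ½ × 3.8021 × 18.8203 = 35.7783.

DWL = $35.78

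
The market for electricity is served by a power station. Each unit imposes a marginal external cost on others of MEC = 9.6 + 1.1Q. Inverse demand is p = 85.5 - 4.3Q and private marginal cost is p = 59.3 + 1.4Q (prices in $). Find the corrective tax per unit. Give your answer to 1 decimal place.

Social marginal cost = private MC + MEC = 68.9 + 2.5Q.
Set SMC = demand: 68.9 + 2.5Q = 85.5 - 4.3Q → Q* = 2.4412.
The Pigouvian tax equals MEC at Q*: 9.6 + 1.1×2.4412 = 12.2853.

tax = $12.3 per unit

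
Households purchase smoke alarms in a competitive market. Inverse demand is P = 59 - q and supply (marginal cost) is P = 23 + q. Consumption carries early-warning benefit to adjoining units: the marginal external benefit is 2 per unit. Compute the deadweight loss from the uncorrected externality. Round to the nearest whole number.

DWL = 1

Market equilibrium (private): 23 + q = 59 - q → q_m = 18.0000.
Social marginal benefit = demand + MEB = 61 - q.
Set SMB = MC: 61 - q = 23 + q → q* = 19.0000.
Height of the DWL triangle at q_m is SMB(q_m) − MC(q_m) = MEB(q_m) = 2.0000.
DWL = ½ × 1.0000 × 2.0000 = 1.0000.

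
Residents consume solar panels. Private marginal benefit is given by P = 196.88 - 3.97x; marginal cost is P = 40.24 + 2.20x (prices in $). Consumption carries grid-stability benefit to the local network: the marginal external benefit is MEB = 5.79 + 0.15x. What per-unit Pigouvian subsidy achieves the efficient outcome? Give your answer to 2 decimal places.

Social marginal benefit = demand + MEB = 202.67 - 3.82x.
Set SMB = MC: 202.67 - 3.82x = 40.24 + 2.20x → x* = 26.9817.
The Pigouvian subsidy equals MEB at x*: 5.79 + 0.15×26.9817 = 9.8373.

subsidy = $9.84 per unit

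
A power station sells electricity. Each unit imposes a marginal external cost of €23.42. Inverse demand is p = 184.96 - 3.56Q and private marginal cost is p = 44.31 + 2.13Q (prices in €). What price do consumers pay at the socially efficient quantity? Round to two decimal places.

P = €111.61

Social marginal cost = private MC + MEC = 67.73 + 2.13Q.
Set SMC = demand: 67.73 + 2.13Q = 184.96 - 3.56Q → Q* = 20.6028.
Consumer price on the demand curve at Q*: 184.96 − 3.56×20.6028 = 111.6140.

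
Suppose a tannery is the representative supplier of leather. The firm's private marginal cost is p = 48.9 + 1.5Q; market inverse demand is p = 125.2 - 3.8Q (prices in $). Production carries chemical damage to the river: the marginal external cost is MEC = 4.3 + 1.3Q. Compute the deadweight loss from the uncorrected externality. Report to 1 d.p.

DWL = $40.1

Market equilibrium (private): 48.9 + 1.5Q = 125.2 - 3.8Q → Q_m = 14.3962.
Social marginal cost = private MC + MEC = 53.2 + 2.8Q.
Set SMC = demand: 53.2 + 2.8Q = 125.2 - 3.8Q → Q* = 10.9091.
Between Q* and Q_m the wedge SMC − demand runs linearly from 0 to MEC(Q_m), so the loss is a triangle.
DWL = ½ × 3.4871 × 23.0151 = 40.1280.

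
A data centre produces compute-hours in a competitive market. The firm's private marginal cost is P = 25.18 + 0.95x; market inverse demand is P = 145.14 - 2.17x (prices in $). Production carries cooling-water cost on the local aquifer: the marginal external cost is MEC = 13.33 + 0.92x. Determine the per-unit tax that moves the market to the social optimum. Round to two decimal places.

Social marginal cost = private MC + MEC = 38.51 + 1.87x.
Set SMC = demand: 38.51 + 1.87x = 145.14 - 2.17x → x* = 26.3936.
The Pigouvian tax equals MEC at x*: 13.33 + 0.92×26.3936 = 37.6121.

tax = $37.61 per unit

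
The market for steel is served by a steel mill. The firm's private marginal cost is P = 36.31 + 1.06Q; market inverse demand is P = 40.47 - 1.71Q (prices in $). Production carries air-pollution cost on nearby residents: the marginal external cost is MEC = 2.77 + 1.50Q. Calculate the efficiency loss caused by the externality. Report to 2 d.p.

Market equilibrium (private): 36.31 + 1.06Q = 40.47 - 1.71Q → Q_m = 1.5018.
Social marginal cost = private MC + MEC = 39.08 + 2.56Q.
Set SMC = demand: 39.08 + 2.56Q = 40.47 - 1.71Q → Q* = 0.3255.
The loss is the area between SMC and demand from Q* to Q_m; with linear curves that's a triangle of height MEC(Q_m).
DWL = ½ × 1.1763 × 5.0227 = 2.9541.

DWL = $2.95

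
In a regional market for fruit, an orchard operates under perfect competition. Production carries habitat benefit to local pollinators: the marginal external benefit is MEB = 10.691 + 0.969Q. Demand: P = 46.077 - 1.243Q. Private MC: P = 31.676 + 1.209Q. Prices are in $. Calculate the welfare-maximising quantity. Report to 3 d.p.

Q* = 16.920

Social marginal cost = private MC − MEB = 20.985 + 0.240Q.
Set SMC = demand: 20.985 + 0.240Q = 46.077 - 1.243Q → Q* = 16.9198.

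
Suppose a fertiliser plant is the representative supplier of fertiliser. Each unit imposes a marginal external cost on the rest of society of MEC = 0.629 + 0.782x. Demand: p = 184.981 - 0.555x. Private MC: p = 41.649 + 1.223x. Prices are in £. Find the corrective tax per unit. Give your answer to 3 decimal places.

Social marginal cost = private MC + MEC = 42.278 + 2.005x.
Set SMC = demand: 42.278 + 2.005x = 184.981 - 0.555x → x* = 55.7434.
The Pigouvian tax equals MEC at x*: 0.629 + 0.782×55.7434 = 44.2203.

tax = £44.220 per unit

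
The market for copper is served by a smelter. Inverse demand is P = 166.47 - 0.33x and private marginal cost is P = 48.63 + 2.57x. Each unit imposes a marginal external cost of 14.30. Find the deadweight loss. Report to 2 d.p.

Market equilibrium (private): 48.63 + 2.57x = 166.47 - 0.33x → x_m = 40.6345.
Social marginal cost = private MC + MEC = 62.93 + 2.57x.
Set SMC = demand: 62.93 + 2.57x = 166.47 - 0.33x → x* = 35.7034.
Height of the DWL triangle at x_m is SMC(x_m) − demand(x_m) = MEC(x_m) = 14.3000.
DWL = ½ × 4.9311 × 14.3000 = 35.2574.

DWL = 35.26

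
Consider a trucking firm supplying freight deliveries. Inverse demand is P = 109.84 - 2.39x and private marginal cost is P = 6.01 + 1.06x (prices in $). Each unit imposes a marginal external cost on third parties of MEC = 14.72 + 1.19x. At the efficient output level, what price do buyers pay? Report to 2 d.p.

P = $63.94

Social marginal cost = private MC + MEC = 20.73 + 2.25x.
Set SMC = demand: 20.73 + 2.25x = 109.84 - 2.39x → x* = 19.2047.
Consumer price on the demand curve at x*: 109.84 − 2.39×19.2047 = 63.9408.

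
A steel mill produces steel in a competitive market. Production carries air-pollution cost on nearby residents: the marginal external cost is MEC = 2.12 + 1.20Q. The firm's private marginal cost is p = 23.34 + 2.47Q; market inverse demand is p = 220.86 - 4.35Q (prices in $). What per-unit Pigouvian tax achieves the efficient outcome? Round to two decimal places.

Social marginal cost = private MC + MEC = 25.46 + 3.67Q.
Set SMC = demand: 25.46 + 3.67Q = 220.86 - 4.35Q → Q* = 24.3641.
The Pigouvian tax equals MEC at Q*: 2.12 + 1.20×24.3641 = 31.3569.

tax = $31.36 per unit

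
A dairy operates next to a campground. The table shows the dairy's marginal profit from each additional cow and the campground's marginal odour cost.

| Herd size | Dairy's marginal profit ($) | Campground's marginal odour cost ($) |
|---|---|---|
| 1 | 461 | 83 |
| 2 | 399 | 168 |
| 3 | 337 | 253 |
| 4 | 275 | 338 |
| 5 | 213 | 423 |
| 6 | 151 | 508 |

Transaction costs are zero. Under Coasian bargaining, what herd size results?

Bargaining reaches the level where marginal profit last exceeds marginal odour cost.
That holds through level 3 (337 ≥ 253) but not at 4 (275 < 338).

3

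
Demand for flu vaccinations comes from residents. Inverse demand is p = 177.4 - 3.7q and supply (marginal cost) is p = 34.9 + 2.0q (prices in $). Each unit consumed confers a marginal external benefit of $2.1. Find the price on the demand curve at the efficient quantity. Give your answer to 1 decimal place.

P = $83.5

Social marginal benefit = demand + MEB = 179.5 - 3.7q.
Set SMB = MC: 179.5 - 3.7q = 34.9 + 2.0q → q* = 25.3684.
Consumer price on the demand curve at q*: 177.4 − 3.7×25.3684 = 83.5369.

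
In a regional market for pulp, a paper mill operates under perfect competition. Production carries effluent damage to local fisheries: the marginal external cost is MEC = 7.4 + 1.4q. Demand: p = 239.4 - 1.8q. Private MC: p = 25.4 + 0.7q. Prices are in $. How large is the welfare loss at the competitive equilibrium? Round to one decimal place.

Market equilibrium (private): 25.4 + 0.7q = 239.4 - 1.8q → q_m = 85.6000.
Social marginal cost = private MC + MEC = 32.8 + 2.1q.
Set SMC = demand: 32.8 + 2.1q = 239.4 - 1.8q → q* = 52.9744.
Between q* and q_m the wedge SMC − demand runs linearly from 0 to MEC(q_m), so the loss is a triangle.
DWL = ½ × 32.6256 × 127.2400 = 2075.6407.

DWL = $2075.6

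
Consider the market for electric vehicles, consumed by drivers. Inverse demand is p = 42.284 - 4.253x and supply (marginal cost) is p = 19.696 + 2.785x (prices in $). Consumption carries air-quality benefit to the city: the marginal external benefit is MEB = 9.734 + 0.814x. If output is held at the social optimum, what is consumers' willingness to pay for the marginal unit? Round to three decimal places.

P = $20.198

Social marginal benefit = demand + MEB = 52.018 - 3.439x.
Set SMB = MC: 52.018 - 3.439x = 19.696 + 2.785x → x* = 5.1931.
Consumer price on the demand curve at x*: 42.284 − 4.253×5.1931 = 20.1977.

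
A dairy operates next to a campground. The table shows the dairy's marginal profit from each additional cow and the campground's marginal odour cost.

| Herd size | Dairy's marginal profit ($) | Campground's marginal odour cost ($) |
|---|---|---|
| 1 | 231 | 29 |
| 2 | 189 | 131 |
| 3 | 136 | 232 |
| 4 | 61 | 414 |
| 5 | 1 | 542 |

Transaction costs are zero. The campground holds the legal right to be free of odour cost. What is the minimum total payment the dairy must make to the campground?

$160

Efficient level: marginal profit ≥ marginal odour cost through level 2, so k* = 2.
With the campground holding the right, the dairy must at least compensate total damage at k*: 29 + 131 = 160.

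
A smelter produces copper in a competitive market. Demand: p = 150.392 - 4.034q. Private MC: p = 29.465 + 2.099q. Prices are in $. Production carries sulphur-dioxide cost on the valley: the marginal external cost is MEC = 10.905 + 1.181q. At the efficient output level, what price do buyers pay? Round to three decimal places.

P = $89.710

Social marginal cost = private MC + MEC = 40.370 + 3.280q.
Set SMC = demand: 40.370 + 3.280q = 150.392 - 4.034q → q* = 15.0427.
Consumer price on the demand curve at q*: 150.392 − 4.034×15.0427 = 89.7097.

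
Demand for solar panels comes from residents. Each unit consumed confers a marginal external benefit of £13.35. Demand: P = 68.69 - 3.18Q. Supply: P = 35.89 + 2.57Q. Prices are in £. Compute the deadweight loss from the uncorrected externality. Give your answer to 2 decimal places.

DWL = £15.50

Market equilibrium (private): 35.89 + 2.57Q = 68.69 - 3.18Q → Q_m = 5.7043.
Social marginal benefit = demand + MEB = 82.04 - 3.18Q.
Set SMB = MC: 82.04 - 3.18Q = 35.89 + 2.57Q → Q* = 8.0261.
The welfare-loss triangle has base |Q_m − Q*| and height MEB(Q_m) (the vertical gap between SMB and MC is zero at Q* and MEB at Q_m).
DWL = ½ × 2.3218 × 13.3500 = 15.4980.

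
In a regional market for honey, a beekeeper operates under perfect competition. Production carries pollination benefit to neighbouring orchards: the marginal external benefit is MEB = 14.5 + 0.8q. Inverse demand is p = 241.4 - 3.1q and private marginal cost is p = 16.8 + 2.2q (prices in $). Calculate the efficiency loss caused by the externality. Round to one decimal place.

Market equilibrium (private): 16.8 + 2.2q = 241.4 - 3.1q → q_m = 42.3774.
Social marginal cost = private MC − MEB = 2.3 + 1.4q.
Set SMC = demand: 2.3 + 1.4q = 241.4 - 3.1q → q* = 53.1333.
Height of the DWL triangle at q_m is demand(q_m) − SMC(q_m) = MEB(q_m) = 48.4019.
DWL = ½ × 10.7559 × 48.4019 = 260.3030.

DWL = $260.3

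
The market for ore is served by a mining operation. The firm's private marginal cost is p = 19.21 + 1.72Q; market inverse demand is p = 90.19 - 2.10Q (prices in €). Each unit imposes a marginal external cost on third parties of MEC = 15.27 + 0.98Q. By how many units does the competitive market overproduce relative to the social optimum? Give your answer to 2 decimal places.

Market equilibrium (private): 19.21 + 1.72Q = 90.19 - 2.10Q → Q_m = 18.5812.
Social marginal cost = private MC + MEC = 34.48 + 2.70Q.
Set SMC = demand: 34.48 + 2.70Q = 90.19 - 2.10Q → Q* = 11.6063.
Gap = |18.5812 − 11.6063| = 6.9749.

6.97 units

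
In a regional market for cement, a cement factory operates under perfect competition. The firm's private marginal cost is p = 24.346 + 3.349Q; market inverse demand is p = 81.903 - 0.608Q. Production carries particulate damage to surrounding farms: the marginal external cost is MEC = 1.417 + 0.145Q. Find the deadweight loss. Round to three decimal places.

DWL = 1.516

Market equilibrium (private): 24.346 + 3.349Q = 81.903 - 0.608Q → Q_m = 14.5456.
Social marginal cost = private MC + MEC = 25.763 + 3.494Q.
Set SMC = demand: 25.763 + 3.494Q = 81.903 - 0.608Q → Q* = 13.6860.
The loss is the area between SMC and demand from Q* to Q_m; with linear curves that's a triangle of height MEC(Q_m).
DWL = ½ × 0.8596 × 3.5261 = 1.5155.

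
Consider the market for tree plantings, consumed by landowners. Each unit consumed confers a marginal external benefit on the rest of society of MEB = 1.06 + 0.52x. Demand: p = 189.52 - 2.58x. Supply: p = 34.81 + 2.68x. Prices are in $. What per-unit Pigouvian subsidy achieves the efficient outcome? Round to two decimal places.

subsidy = $18.15 per unit

Social marginal benefit = demand + MEB = 190.58 - 2.06x.
Set SMB = MC: 190.58 - 2.06x = 34.81 + 2.68x → x* = 32.8629.
The Pigouvian subsidy equals MEB at x*: 1.06 + 0.52×32.8629 = 18.1487.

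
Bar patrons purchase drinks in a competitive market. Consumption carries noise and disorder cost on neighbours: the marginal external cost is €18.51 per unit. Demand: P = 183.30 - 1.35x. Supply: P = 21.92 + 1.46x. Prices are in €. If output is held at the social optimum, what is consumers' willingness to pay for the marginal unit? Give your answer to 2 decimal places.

P = €114.66

Social marginal benefit = demand − MEC = 164.79 - 1.35x.
Set SMB = MC: 164.79 - 1.35x = 21.92 + 1.46x → x* = 50.8434.
Consumer price on the demand curve at x*: 183.30 − 1.35×50.8434 = 114.6614.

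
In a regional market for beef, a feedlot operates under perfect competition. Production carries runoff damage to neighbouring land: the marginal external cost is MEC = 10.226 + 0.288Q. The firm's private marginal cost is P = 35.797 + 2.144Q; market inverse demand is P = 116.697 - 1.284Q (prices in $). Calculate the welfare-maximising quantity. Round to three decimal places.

Q* = 19.019

Social marginal cost = private MC + MEC = 46.023 + 2.432Q.
Set SMC = demand: 46.023 + 2.432Q = 116.697 - 1.284Q → Q* = 19.0188.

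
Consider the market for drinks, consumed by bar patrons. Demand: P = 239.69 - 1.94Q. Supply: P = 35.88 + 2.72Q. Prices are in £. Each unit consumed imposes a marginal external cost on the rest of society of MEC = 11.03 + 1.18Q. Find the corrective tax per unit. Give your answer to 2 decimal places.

tax = £49.98 per unit

Social marginal benefit = demand − MEC = 228.66 - 3.12Q.
Set SMB = MC: 228.66 - 3.12Q = 35.88 + 2.72Q → Q* = 33.0103.
The Pigouvian tax equals MEC at Q*: 11.03 + 1.18×33.0103 = 49.9822.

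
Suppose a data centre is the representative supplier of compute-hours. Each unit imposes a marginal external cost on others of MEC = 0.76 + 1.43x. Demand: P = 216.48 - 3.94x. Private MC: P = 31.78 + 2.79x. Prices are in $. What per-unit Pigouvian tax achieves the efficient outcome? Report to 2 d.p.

tax = $32.99 per unit

Social marginal cost = private MC + MEC = 32.54 + 4.22x.
Set SMC = demand: 32.54 + 4.22x = 216.48 - 3.94x → x* = 22.5417.
The Pigouvian tax equals MEC at x*: 0.76 + 1.43×22.5417 = 32.9946.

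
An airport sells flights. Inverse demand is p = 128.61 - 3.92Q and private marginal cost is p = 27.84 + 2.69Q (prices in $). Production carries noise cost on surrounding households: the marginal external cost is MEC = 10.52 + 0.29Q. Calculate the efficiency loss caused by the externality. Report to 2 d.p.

Market equilibrium (private): 27.84 + 2.69Q = 128.61 - 3.92Q → Q_m = 15.2451.
Social marginal cost = private MC + MEC = 38.36 + 2.98Q.
Set SMC = demand: 38.36 + 2.98Q = 128.61 - 3.92Q → Q* = 13.0797.
The welfare-loss triangle has base |Q_m − Q*| and height MEC(Q_m) (the vertical gap between SMC and demand is zero at Q* and MEC at Q_m).
DWL = ½ × 2.1654 × 14.9411 = 16.1767.

DWL = $16.18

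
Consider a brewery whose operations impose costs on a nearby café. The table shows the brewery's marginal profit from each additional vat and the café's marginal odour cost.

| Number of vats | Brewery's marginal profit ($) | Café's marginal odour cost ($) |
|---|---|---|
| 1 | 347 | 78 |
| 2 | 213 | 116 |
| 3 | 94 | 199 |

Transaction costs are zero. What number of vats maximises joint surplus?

2

Bargaining reaches the level where marginal profit last exceeds marginal odour cost.
That holds through level 2 (213 ≥ 116) but not at 3 (94 < 199).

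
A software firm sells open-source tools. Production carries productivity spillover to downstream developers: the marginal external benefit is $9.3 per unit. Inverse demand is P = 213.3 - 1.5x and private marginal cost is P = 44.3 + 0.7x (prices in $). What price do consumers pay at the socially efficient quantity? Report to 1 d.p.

P = $91.7

Social marginal cost = private MC − MEB = 35.0 + 0.7x.
Set SMC = demand: 35.0 + 0.7x = 213.3 - 1.5x → x* = 81.0455.
Consumer price on the demand curve at x*: 213.3 − 1.5×81.0455 = 91.7318.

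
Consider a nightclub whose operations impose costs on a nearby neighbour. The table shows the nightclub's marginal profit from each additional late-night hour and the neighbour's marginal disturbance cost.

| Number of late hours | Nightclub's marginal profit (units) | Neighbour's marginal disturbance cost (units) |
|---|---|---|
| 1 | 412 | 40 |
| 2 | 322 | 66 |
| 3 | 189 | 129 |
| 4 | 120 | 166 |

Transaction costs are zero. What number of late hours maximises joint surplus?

3

Bargaining reaches the level where marginal profit last exceeds marginal disturbance cost.
That holds through level 3 (189 ≥ 129) but not at 4 (120 < 166).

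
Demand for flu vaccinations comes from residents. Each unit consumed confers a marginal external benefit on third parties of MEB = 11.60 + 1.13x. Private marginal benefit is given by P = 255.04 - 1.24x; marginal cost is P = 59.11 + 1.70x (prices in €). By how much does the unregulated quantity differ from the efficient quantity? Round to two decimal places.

Market equilibrium (private): 59.11 + 1.70x = 255.04 - 1.24x → x_m = 66.6429.
Social marginal benefit = demand + MEB = 266.64 - 0.11x.
Set SMB = MC: 266.64 - 0.11x = 59.11 + 1.70x → x* = 114.6575.
Gap = |66.6429 − 114.6575| = 48.0146.

48.01 units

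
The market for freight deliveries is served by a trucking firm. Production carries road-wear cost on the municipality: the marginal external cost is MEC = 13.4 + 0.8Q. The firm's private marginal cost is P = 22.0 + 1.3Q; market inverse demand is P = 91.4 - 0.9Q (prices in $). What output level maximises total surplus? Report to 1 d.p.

Q* = 18.7

Social marginal cost = private MC + MEC = 35.4 + 2.1Q.
Set SMC = demand: 35.4 + 2.1Q = 91.4 - 0.9Q → Q* = 18.6667.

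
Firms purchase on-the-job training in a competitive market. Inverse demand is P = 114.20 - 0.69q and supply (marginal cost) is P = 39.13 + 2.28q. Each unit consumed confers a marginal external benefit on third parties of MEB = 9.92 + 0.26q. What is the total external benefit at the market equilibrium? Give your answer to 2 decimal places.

333.79

Market equilibrium (private): 39.13 + 2.28q = 114.20 - 0.69q → q_m = 25.2761.
Total external benefit = ∫₀^{q_m} (9.92 + 0.26q) dq = 9.92×25.2761 + ½×0.26×25.2761² = 333.7935.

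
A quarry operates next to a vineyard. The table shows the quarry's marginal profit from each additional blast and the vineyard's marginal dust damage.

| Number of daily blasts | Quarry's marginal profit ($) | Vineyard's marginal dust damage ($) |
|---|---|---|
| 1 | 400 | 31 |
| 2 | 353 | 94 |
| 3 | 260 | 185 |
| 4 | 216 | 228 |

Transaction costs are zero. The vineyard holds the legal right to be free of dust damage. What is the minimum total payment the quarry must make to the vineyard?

Efficient level: marginal profit ≥ marginal dust damage through level 3, so k* = 3.
With the vineyard holding the right, the quarry must at least compensate total damage at k*: 31 + 94 + 185 = 310.

$310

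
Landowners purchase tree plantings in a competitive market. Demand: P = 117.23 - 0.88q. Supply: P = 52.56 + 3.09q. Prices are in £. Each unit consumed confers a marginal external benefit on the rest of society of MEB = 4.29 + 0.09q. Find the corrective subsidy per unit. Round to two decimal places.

Social marginal benefit = demand + MEB = 121.52 - 0.79q.
Set SMB = MC: 121.52 - 0.79q = 52.56 + 3.09q → q* = 17.7732.
The Pigouvian subsidy equals MEB at q*: 4.29 + 0.09×17.7732 = 5.8896.

subsidy = £5.89 per unit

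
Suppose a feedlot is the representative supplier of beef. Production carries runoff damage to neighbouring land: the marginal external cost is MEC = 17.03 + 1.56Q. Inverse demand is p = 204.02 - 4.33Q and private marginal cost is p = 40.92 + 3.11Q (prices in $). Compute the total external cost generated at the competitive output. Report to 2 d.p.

$748.18

Market equilibrium (private): 40.92 + 3.11Q = 204.02 - 4.33Q → Q_m = 21.9220.
Total external cost = ∫₀^{Q_m} (17.03 + 1.56Q) dQ = 17.03×21.9220 + ½×1.56×21.9220² = 748.1794.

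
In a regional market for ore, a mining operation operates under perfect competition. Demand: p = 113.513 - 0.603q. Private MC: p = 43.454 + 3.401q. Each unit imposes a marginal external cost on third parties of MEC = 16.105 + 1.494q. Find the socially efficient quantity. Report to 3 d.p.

Social marginal cost = private MC + MEC = 59.559 + 4.895q.
Set SMC = demand: 59.559 + 4.895q = 113.513 - 0.603q → q* = 9.8134.

q* = 9.813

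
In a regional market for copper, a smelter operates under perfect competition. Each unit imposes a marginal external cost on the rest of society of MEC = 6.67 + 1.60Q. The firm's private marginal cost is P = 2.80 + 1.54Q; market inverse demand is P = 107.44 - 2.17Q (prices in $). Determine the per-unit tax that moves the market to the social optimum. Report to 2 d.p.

tax = $36.19 per unit

Social marginal cost = private MC + MEC = 9.47 + 3.14Q.
Set SMC = demand: 9.47 + 3.14Q = 107.44 - 2.17Q → Q* = 18.4501.
The Pigouvian tax equals MEC at Q*: 6.67 + 1.60×18.4501 = 36.1902.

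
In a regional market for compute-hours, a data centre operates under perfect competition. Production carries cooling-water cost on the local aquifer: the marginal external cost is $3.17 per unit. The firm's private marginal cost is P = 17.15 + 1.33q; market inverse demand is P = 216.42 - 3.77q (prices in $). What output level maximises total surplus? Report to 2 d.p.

q* = 38.45

Social marginal cost = private MC + MEC = 20.32 + 1.33q.
Set SMC = demand: 20.32 + 1.33q = 216.42 - 3.77q → q* = 38.4510.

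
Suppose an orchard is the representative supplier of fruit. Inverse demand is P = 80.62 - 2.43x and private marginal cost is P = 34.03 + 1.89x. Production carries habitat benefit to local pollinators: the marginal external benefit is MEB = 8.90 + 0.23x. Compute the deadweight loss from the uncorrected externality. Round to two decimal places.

DWL = 15.83

Market equilibrium (private): 34.03 + 1.89x = 80.62 - 2.43x → x_m = 10.7847.
Social marginal cost = private MC − MEB = 25.13 + 1.66x.
Set SMC = demand: 25.13 + 1.66x = 80.62 - 2.43x → x* = 13.5672.
The loss is the area between SMC and demand from x* to x_m; with linear curves that's a triangle of height MEB(x_m).
DWL = ½ × 2.7825 × 11.3805 = 15.8331.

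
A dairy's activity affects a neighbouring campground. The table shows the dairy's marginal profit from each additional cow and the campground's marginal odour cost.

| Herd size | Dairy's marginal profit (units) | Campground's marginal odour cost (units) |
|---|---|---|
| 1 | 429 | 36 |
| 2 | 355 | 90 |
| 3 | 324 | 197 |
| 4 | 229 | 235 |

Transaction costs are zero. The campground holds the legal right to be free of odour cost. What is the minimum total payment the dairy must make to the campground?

323

Efficient level: marginal profit ≥ marginal odour cost through level 3, so k* = 3.
With the campground holding the right, the dairy must at least compensate total damage at k*: 36 + 90 + 197 = 323.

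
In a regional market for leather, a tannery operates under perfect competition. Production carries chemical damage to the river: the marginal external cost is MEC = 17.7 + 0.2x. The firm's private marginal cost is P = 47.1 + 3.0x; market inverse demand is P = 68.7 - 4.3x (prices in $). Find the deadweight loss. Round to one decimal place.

Market equilibrium (private): 47.1 + 3.0x = 68.7 - 4.3x → x_m = 2.9589.
Social marginal cost = private MC + MEC = 64.8 + 3.2x.
Set SMC = demand: 64.8 + 3.2x = 68.7 - 4.3x → x* = 0.5200.
The welfare-loss triangle has base |x_m − x*| and height MEC(x_m) (the vertical gap between SMC and demand is zero at x* and MEC at x_m).
DWL = ½ × 2.4389 × 18.2918 = 22.3059.

DWL = $22.3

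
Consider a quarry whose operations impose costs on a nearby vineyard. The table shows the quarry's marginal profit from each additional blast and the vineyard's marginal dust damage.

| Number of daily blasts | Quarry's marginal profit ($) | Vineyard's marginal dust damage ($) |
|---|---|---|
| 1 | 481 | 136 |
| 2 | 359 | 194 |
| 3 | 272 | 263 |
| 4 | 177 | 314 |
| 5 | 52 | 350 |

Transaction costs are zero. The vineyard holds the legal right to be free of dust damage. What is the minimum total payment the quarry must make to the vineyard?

$593

Efficient level: marginal profit ≥ marginal dust damage through level 3, so k* = 3.
With the vineyard holding the right, the quarry must at least compensate total damage at k*: 136 + 194 + 263 = 593.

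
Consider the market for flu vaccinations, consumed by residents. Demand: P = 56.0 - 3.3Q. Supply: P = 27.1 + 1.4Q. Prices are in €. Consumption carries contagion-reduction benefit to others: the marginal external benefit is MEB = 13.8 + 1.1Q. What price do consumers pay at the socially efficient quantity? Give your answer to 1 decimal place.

P = €16.9

Social marginal benefit = demand + MEB = 69.8 - 2.2Q.
Set SMB = MC: 69.8 - 2.2Q = 27.1 + 1.4Q → Q* = 11.8611.
Consumer price on the demand curve at Q*: 56.0 − 3.3×11.8611 = 16.8584.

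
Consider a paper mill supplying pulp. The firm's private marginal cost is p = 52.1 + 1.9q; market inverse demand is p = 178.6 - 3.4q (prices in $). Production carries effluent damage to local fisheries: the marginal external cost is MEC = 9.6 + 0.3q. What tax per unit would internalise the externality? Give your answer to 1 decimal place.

Social marginal cost = private MC + MEC = 61.7 + 2.2q.
Set SMC = demand: 61.7 + 2.2q = 178.6 - 3.4q → q* = 20.8750.
The Pigouvian tax equals MEC at q*: 9.6 + 0.3×20.8750 = 15.8625.

tax = $15.9 per unit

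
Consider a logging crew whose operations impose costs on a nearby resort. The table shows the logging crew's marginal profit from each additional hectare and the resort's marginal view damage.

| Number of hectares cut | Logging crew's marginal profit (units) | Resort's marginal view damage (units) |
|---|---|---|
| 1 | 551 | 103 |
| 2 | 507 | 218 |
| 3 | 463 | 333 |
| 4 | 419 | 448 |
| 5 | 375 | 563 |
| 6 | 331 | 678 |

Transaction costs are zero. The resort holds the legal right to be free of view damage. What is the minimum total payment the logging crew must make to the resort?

654

Efficient level: marginal profit ≥ marginal view damage through level 3, so k* = 3.
With the resort holding the right, the logging crew must at least compensate total damage at k*: 103 + 218 + 333 = 654.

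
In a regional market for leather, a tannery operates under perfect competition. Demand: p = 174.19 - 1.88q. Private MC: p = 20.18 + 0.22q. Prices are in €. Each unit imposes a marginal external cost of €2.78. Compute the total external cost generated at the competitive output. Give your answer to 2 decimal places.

€203.88

Market equilibrium (private): 20.18 + 0.22q = 174.19 - 1.88q → q_m = 73.3381.
Total external cost = MEC × q_m = 2.78 × 73.3381 = 203.8799.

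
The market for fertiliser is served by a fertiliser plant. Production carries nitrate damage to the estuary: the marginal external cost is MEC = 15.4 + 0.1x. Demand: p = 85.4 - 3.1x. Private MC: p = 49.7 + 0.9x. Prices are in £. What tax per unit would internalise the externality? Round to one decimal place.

tax = £15.9 per unit

Social marginal cost = private MC + MEC = 65.1 + x.
Set SMC = demand: 65.1 + x = 85.4 - 3.1x → x* = 4.9512.
The Pigouvian tax equals MEC at x*: 15.4 + 0.1×4.9512 = 15.8951.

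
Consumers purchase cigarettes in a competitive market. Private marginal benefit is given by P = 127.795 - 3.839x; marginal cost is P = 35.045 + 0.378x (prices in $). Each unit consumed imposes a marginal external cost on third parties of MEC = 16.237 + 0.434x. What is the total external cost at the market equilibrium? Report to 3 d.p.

Market equilibrium (private): 35.045 + 0.378x = 127.795 - 3.839x → x_m = 21.9943.
Total external cost = ∫₀^{x_m} (16.237 + 0.434x) dx = 16.237×21.9943 + ½×0.434×21.9943² = 462.0950.

$462.095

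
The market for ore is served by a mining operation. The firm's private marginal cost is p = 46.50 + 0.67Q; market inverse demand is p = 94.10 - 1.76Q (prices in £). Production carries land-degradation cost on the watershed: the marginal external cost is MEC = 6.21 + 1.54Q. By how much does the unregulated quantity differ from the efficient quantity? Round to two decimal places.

9.16 units

Market equilibrium (private): 46.50 + 0.67Q = 94.10 - 1.76Q → Q_m = 19.5885.
Social marginal cost = private MC + MEC = 52.71 + 2.21Q.
Set SMC = demand: 52.71 + 2.21Q = 94.10 - 1.76Q → Q* = 10.4257.
Gap = |19.5885 − 10.4257| = 9.1628.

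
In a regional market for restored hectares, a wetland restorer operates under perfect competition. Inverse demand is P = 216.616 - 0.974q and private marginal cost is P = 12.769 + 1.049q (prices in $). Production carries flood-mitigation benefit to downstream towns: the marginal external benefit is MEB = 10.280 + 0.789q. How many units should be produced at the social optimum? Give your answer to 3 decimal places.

Social marginal cost = private MC − MEB = 2.489 + 0.260q.
Set SMC = demand: 2.489 + 0.260q = 216.616 - 0.974q → q* = 173.5227.

q* = 173.523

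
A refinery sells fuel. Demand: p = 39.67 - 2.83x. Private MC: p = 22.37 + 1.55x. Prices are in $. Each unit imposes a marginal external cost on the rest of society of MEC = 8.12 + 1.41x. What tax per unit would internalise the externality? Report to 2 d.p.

tax = $10.36 per unit

Social marginal cost = private MC + MEC = 30.49 + 2.96x.
Set SMC = demand: 30.49 + 2.96x = 39.67 - 2.83x → x* = 1.5855.
The Pigouvian tax equals MEC at x*: 8.12 + 1.41×1.5855 = 10.3556.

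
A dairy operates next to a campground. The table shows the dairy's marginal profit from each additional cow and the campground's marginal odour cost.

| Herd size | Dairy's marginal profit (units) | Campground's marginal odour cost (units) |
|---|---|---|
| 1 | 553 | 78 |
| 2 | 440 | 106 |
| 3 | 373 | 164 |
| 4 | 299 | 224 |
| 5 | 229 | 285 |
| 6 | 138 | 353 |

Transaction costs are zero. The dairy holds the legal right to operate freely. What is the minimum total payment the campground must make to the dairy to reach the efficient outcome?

Left alone the dairy would choose level 6 (marginal profit stays positive).
Efficient level: k* = 4 (marginal profit ≥ marginal odour cost through 4).
The campground must at least cover the dairy's forgone profit from cutting 6→4: 229 + 138 = 367.

367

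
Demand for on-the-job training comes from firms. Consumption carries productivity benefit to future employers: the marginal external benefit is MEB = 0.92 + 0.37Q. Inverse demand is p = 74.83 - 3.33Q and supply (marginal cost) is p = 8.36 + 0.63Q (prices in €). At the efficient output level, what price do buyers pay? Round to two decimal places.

Social marginal benefit = demand + MEB = 75.75 - 2.96Q.
Set SMB = MC: 75.75 - 2.96Q = 8.36 + 0.63Q → Q* = 18.7716.
Consumer price on the demand curve at Q*: 74.83 − 3.33×18.7716 = 12.3206.

P = €12.32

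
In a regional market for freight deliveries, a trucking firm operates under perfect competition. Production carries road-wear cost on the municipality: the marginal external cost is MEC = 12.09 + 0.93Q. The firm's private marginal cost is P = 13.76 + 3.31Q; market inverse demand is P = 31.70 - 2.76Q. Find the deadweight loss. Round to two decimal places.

Market equilibrium (private): 13.76 + 3.31Q = 31.70 - 2.76Q → Q_m = 2.9555.
Social marginal cost = private MC + MEC = 25.85 + 4.24Q.
Set SMC = demand: 25.85 + 4.24Q = 31.70 - 2.76Q → Q* = 0.8357.
The loss is the area between SMC and demand from Q* to Q_m; with linear curves that's a triangle of height MEC(Q_m).
DWL = ½ × 2.1198 × 14.8386 = 15.7274.

DWL = 15.73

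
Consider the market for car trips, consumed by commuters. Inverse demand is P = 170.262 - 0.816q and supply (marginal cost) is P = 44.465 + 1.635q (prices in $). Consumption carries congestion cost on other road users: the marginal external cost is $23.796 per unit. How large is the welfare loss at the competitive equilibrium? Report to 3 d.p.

Market equilibrium (private): 44.465 + 1.635q = 170.262 - 0.816q → q_m = 51.3248.
Social marginal benefit = demand − MEC = 146.466 - 0.816q.
Set SMB = MC: 146.466 - 0.816q = 44.465 + 1.635q → q* = 41.6161.
The welfare-loss triangle has base |q_m − q*| and height MEC(q_m) (the vertical gap between SMB and MC is zero at q* and MEC at q_m).
DWL = ½ × 9.7087 × 23.7960 = 115.5141.

DWL = $115.514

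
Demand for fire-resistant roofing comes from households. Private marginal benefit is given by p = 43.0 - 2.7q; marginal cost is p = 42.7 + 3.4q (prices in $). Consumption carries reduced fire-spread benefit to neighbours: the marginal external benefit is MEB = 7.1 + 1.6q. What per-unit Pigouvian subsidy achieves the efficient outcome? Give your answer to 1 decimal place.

subsidy = $9.7 per unit

Social marginal benefit = demand + MEB = 50.1 - 1.1q.
Set SMB = MC: 50.1 - 1.1q = 42.7 + 3.4q → q* = 1.6444.
The Pigouvian subsidy equals MEB at q*: 7.1 + 1.6×1.6444 = 9.7310.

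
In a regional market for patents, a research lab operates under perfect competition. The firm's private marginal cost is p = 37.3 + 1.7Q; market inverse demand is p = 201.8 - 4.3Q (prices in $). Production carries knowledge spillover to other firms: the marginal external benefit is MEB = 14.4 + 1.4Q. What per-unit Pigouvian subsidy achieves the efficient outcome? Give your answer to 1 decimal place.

subsidy = $68.8 per unit

Social marginal cost = private MC − MEB = 22.9 + 0.3Q.
Set SMC = demand: 22.9 + 0.3Q = 201.8 - 4.3Q → Q* = 38.8913.
The Pigouvian subsidy equals MEB at Q*: 14.4 + 1.4×38.8913 = 68.8478.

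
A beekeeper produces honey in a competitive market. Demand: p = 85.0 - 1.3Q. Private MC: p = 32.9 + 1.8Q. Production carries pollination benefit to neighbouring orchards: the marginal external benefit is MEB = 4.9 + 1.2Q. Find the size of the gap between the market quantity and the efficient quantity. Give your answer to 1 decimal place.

Market equilibrium (private): 32.9 + 1.8Q = 85.0 - 1.3Q → Q_m = 16.8065.
Social marginal cost = private MC − MEB = 28.0 + 0.6Q.
Set SMC = demand: 28.0 + 0.6Q = 85.0 - 1.3Q → Q* = 30.0000.
Gap = |16.8065 − 30.0000| = 13.1935.

13.2 units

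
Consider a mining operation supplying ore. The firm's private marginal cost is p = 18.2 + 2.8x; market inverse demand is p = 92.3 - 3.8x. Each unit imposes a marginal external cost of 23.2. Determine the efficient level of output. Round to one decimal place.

Social marginal cost = private MC + MEC = 41.4 + 2.8x.
Set SMC = demand: 41.4 + 2.8x = 92.3 - 3.8x → x* = 7.7121.

x* = 7.7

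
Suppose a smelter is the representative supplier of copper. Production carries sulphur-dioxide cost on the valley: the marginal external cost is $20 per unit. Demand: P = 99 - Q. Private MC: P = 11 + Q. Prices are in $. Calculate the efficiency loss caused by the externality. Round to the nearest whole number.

DWL = $100

Market equilibrium (private): 11 + Q = 99 - Q → Q_m = 44.0000.
Social marginal cost = private MC + MEC = 31 + Q.
Set SMC = demand: 31 + Q = 99 - Q → Q* = 34.0000.
The welfare-loss triangle has base |Q_m − Q*| and height MEC(Q_m) (the vertical gap between SMC and demand is zero at Q* and MEC at Q_m).
DWL = ½ × 10.0000 × 20.0000 = 100.0000.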